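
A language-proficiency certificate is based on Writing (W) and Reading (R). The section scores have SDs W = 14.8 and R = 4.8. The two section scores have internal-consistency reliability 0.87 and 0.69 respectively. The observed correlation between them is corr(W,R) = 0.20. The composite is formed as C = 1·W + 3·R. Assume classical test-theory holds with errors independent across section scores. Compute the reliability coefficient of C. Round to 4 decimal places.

0.8187

Var(C) = 14.8² + 3²·4.8² + 2·[3·14.8·4.8·0.20] = 426.4 + 85.248 = 511.648.
Under uncorrelated errors the observed covariances equal the true-score covariances, so only the own-variance terms attenuate.
True-score variance = [14.8²·0.87 + 3²·4.8²·0.69] + 85.248 = 333.643 + 85.248 = 418.891.
Reliability = 418.891 / 511.648 = 0.8187.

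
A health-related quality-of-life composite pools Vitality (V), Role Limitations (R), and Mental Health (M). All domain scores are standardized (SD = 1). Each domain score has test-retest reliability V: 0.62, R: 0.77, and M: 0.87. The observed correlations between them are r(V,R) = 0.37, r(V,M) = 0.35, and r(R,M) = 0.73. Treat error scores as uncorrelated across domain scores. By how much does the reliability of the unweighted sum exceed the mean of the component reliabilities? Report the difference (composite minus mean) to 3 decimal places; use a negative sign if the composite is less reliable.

Var(sum) = 3 + 2.9 = 5.9; true-score variance = 2.26 + 2.9 = 5.16; composite reliability = 0.8746.
Mean component reliability = 0.7533.
Difference = 0.8746 − 0.7533 = 0.121.

0.121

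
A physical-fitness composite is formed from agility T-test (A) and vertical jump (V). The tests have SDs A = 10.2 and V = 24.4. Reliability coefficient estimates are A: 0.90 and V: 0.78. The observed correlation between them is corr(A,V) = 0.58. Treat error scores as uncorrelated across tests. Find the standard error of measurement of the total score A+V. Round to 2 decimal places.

11.89

Var(total) = 699.4 + 288.701 = 988.101.
True-score variance = 558.017 + 288.701 = 846.718, so reliability = 0.8569.
Error variance = 988.101 − 846.718 = 141.383; SEM = √141.383 = 11.89.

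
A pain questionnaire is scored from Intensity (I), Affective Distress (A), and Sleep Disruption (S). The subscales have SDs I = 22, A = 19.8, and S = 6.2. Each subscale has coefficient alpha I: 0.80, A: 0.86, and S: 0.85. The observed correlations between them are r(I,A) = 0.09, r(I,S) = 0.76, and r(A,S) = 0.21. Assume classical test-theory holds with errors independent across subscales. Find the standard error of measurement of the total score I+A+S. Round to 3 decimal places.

Var(total) = 914.48 + 337.295 = 1251.78.
True-score variance = 757.028 + 337.295 = 1094.32, so reliability = 0.8742.
Error variance = 1251.78 − 1094.32 = 157.452; SEM = √157.452 = 12.548.

12.548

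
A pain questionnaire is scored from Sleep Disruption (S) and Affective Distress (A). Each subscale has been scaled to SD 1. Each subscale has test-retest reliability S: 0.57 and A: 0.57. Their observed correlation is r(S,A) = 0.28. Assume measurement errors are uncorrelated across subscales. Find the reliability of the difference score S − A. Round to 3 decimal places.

0.403

Var(S−A) = 1 + 1 − 2·0.28 = 2 − 0.56 = 1.44.
With uncorrelated errors the cross-covariances are all true-score covariance, so they carry over unchanged; only the diagonal terms shrink to ρᵢσᵢ².
True-score variance = [0.57 + 0.57] − 0.56 = 1.14 − 0.56 = 0.58.
Reliability = 0.58 / 1.44 = 0.403.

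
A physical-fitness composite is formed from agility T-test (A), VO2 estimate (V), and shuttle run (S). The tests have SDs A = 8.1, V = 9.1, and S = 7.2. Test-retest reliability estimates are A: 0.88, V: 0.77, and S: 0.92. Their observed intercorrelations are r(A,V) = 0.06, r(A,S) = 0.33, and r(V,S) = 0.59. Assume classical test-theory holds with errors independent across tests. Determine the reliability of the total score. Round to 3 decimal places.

0.904

Var(A+V+S) = 8.1² + 9.1² + 7.2² + 2·[8.1·9.1·0.06 + 8.1·7.2·0.33 + 9.1·7.2·0.59] = 200.26 + 124.65 = 324.91.
Under uncorrelated errors the observed covariances equal the true-score covariances, so only the own-variance terms attenuate.
True-score variance = [8.1²·0.88 + 9.1²·0.77 + 7.2²·0.92] + 124.65 = 169.193 + 124.65 = 293.843.
Reliability = 293.843 / 324.91 = 0.904.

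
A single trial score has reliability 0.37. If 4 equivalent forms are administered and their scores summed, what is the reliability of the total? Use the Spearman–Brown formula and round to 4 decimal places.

0.7014

ρ_k = kρ / (1 + (k−1)ρ) = 4·0.37 / (1 + 3·0.37) = 1.480 / 2.110 = 0.7014.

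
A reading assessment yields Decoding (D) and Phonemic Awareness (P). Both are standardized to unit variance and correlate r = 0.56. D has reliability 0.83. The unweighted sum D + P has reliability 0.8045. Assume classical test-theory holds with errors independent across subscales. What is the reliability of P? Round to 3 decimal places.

0.560

Var(D+P) = 2 + 2·0.56 = 3.120.
True-score variance = ρ_D + ρ_P + 2·0.56, so 0.8045 = (0.83 + ρ_P + 1.12) / 3.120.
ρ_P = 0.8045·3.120 − 0.83 − 1.12 = 0.560.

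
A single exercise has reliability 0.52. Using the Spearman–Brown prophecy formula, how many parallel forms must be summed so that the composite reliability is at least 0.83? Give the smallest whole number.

5

k ≥ ρ*(1−ρ₁)/(ρ₁(1−ρ*)) = 0.83·0.48 / (0.52·0.17) = 4.507.
Smallest integer k = 5.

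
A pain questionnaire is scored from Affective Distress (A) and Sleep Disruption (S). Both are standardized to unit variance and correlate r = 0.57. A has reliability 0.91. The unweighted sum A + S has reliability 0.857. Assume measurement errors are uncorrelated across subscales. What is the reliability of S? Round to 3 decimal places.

0.641

Var(A+S) = 2 + 2·0.57 = 3.140.
True-score variance = ρ_A + ρ_S + 2·0.57, so 0.857 = (0.91 + ρ_S + 1.14) / 3.140.
ρ_S = 0.857·3.140 − 0.91 − 1.14 = 0.641.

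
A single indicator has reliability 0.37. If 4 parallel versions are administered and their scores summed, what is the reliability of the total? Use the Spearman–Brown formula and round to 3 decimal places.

ρ_k = kρ / (1 + (k−1)ρ) = 4·0.37 / (1 + 3·0.37) = 1.480 / 2.110 = 0.701.

0.701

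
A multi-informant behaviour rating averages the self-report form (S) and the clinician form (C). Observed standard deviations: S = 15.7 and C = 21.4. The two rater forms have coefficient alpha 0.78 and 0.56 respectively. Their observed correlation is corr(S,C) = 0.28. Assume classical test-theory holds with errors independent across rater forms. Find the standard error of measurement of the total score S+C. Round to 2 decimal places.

15.99

Var(total) = 704.45 + 188.149 = 892.599.
True-score variance = 448.72 + 188.149 = 636.869, so reliability = 0.7135.
Error variance = 892.599 − 636.869 = 255.73; SEM = √255.73 = 15.99.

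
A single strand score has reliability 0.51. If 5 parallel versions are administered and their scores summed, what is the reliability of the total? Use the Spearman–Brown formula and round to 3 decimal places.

ρ_k = kρ / (1 + (k−1)ρ) = 5·0.51 / (1 + 4·0.51) = 2.550 / 3.040 = 0.839.

0.839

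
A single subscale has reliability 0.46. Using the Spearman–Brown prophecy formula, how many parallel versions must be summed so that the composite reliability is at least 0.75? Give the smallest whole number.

4

k ≥ ρ*(1−ρ₁)/(ρ₁(1−ρ*)) = 0.75·0.54 / (0.46·0.25) = 3.522.
Smallest integer k = 4.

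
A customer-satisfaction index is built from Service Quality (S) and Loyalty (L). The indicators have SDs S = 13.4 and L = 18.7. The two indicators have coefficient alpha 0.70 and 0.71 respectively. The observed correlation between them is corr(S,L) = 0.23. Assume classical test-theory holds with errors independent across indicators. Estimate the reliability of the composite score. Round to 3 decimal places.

0.759

Var(S+L) = 13.4² + 18.7² + 2·[13.4·18.7·0.23] = 529.25 + 115.267 = 644.517.
With uncorrelated errors the cross-covariances are all true-score covariance, so they carry over unchanged; only the diagonal terms shrink to ρᵢσᵢ².
True-score variance = [13.4²·0.70 + 18.7²·0.71] + 115.267 = 373.972 + 115.267 = 489.239.
Reliability = 489.239 / 644.517 = 0.759.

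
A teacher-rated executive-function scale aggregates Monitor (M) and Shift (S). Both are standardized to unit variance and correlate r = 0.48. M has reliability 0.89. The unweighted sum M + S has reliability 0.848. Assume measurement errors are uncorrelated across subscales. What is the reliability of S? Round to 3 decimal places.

Var(M+S) = 2 + 2·0.48 = 2.960.
True-score variance = ρ_M + ρ_S + 2·0.48, so 0.848 = (0.89 + ρ_S + 0.96) / 2.960.
ρ_S = 0.848·2.960 − 0.89 − 0.96 = 0.660.

0.660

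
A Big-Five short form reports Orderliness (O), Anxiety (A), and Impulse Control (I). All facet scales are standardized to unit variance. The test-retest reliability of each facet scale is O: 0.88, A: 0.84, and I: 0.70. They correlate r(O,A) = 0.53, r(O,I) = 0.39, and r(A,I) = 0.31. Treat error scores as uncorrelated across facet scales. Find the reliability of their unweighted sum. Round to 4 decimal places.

Var(O+A+I) = 3 + 2·[0.53 + 0.39 + 0.31] = 3 + 2.46 = 5.46.
Because errors are independent across components, Cov(Tᵢ,Tⱼ) = Cov(Xᵢ,Xⱼ); the off-diagonal part of the true-score variance is the same as above.
True-score variance = [0.88 + 0.84 + 0.70] + 2.46 = 2.42 + 2.46 = 4.88.
Reliability = 4.88 / 5.46 = 0.8938.

0.8938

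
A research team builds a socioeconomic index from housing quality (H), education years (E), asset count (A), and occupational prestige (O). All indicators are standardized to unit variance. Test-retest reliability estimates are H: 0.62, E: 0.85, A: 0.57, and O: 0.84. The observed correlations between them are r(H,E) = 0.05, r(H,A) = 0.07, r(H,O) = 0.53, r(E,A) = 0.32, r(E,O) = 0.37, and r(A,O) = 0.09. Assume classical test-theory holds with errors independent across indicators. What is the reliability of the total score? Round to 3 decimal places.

0.837

Var(H+E+A+O) = 4 + 2·[0.05 + 0.07 + 0.53 + 0.32 + 0.37 + 0.09] = 4 + 2.86 = 6.86.
Because errors are independent across components, Cov(Tᵢ,Tⱼ) = Cov(Xᵢ,Xⱼ); the off-diagonal part of the true-score variance is the same as above.
True-score variance = [0.62 + 0.85 + 0.57 + 0.84] + 2.86 = 2.88 + 2.86 = 5.74.
Reliability = 5.74 / 6.86 = 0.837.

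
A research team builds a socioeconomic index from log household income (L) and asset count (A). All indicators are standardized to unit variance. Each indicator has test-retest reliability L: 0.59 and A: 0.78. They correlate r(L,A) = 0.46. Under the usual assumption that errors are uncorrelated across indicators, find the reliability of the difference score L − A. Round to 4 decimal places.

0.4167

Var(L−A) = 1 + 1 − 2·0.46 = 2 − 0.92 = 1.08.
Under uncorrelated errors the observed covariances equal the true-score covariances, so only the own-variance terms attenuate.
True-score variance = [0.59 + 0.78] − 0.92 = 1.37 − 0.92 = 0.45.
Reliability = 0.45 / 1.08 = 0.4167.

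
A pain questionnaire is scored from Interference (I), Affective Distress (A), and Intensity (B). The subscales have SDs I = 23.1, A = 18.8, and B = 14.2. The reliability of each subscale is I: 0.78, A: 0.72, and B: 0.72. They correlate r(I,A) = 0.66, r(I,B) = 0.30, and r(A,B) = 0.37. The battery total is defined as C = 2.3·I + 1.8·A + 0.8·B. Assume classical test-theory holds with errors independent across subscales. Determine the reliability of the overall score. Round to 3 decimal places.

Var(C) = 2.3²·23.1² + 1.8²·18.8² + 0.8²·14.2² + 2·[4.14·23.1·18.8·0.66 + 1.84·23.1·14.2·0.30 + 1.44·18.8·14.2·0.37] = 4096.99 + 3019.86 = 7116.85.
Because errors are independent across components, Cov(Tᵢ,Tⱼ) = Cov(Xᵢ,Xⱼ); the off-diagonal part of the true-score variance is the same as above.
True-score variance = [2.3²·23.1²·0.78 + 1.8²·18.8²·0.72 + 0.8²·14.2²·0.72] + 3019.86 = 3119.2 + 3019.86 = 6139.06.
Reliability = 6139.06 / 7116.85 = 0.863.

0.863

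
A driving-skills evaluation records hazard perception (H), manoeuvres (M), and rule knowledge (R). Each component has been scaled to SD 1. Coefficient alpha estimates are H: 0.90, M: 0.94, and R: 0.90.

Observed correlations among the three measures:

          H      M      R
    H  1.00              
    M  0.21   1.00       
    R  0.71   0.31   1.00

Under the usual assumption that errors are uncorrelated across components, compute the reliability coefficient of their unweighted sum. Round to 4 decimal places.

0.9524

Var(H+M+R) = 3 + 2·[0.21 + 0.71 + 0.31] = 3 + 2.46 = 5.46.
Because errors are independent across components, Cov(Tᵢ,Tⱼ) = Cov(Xᵢ,Xⱼ); the off-diagonal part of the true-score variance is the same as above.
True-score variance = [0.90 + 0.94 + 0.90] + 2.46 = 2.74 + 2.46 = 5.2.
Reliability = 5.2 / 5.46 = 0.9524.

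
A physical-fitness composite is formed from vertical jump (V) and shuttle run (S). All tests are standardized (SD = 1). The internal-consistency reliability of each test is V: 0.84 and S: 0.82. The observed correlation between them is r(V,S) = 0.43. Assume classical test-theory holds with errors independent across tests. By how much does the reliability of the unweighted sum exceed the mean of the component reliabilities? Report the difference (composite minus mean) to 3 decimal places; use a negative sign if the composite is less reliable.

0.051

Var(sum) = 2 + 0.86 = 2.86; true-score variance = 1.66 + 0.86 = 2.52; composite reliability = 0.8811.
Mean component reliability = 0.8300.
Difference = 0.8811 − 0.8300 = 0.051.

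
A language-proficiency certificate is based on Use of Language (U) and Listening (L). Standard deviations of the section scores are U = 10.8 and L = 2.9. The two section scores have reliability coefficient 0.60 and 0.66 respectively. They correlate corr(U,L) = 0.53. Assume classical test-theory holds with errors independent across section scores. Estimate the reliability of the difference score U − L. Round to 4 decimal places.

0.4609

Var(U−L) = 10.8² + 2.9² − 2·10.8·2.9·0.53 = 125.05 − 33.1992 = 91.8508.
Under uncorrelated errors the observed covariances equal the true-score covariances, so only the own-variance terms attenuate.
True-score variance = [10.8²·0.60 + 2.9²·0.66] − 33.1992 = 75.5346 − 33.1992 = 42.3354.
Reliability = 42.3354 / 91.8508 = 0.4609.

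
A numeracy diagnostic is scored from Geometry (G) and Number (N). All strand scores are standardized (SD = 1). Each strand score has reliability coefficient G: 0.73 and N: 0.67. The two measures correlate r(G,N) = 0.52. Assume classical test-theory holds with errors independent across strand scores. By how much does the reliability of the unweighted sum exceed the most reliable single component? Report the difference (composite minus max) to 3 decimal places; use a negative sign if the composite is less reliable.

0.073

Var(sum) = 2 + 1.04 = 3.04; true-score variance = 1.4 + 1.04 = 2.44; composite reliability = 0.8026.
Max component reliability = 0.7300.
Difference = 0.8026 − 0.7300 = 0.073.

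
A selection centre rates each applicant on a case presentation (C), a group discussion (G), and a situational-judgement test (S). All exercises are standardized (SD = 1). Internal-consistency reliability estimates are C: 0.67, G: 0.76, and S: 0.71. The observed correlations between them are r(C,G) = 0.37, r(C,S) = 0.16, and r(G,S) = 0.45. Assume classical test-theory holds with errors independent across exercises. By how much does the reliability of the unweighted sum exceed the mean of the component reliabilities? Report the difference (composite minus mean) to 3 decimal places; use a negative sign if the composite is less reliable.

Var(sum) = 3 + 1.96 = 4.96; true-score variance = 2.14 + 1.96 = 4.1; composite reliability = 0.8266.
Mean component reliability = 0.7133.
Difference = 0.8266 − 0.7133 = 0.113.

0.113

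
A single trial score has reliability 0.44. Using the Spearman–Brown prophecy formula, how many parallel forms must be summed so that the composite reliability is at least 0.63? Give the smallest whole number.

k ≥ ρ*(1−ρ₁)/(ρ₁(1−ρ*)) = 0.63·0.56 / (0.44·0.37) = 2.167.
Smallest integer k = 3.

3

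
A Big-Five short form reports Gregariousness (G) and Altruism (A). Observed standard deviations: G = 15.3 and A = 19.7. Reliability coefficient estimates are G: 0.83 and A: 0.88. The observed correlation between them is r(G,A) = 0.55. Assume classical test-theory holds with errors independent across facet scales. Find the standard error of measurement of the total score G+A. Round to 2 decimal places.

9.29

Var(total) = 622.18 + 331.551 = 953.731.
True-score variance = 535.814 + 331.551 = 867.365, so reliability = 0.9094.
Error variance = 953.731 − 867.365 = 86.3661; SEM = √86.3661 = 9.29.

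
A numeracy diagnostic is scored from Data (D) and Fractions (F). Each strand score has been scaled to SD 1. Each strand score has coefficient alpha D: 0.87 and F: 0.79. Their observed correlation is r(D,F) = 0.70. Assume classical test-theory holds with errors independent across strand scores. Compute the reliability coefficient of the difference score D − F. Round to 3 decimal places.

0.433

Var(D−F) = 1 + 1 − 2·0.70 = 2 − 1.4 = 0.6.
Under uncorrelated errors the observed covariances equal the true-score covariances, so only the own-variance terms attenuate.
True-score variance = [0.87 + 0.79] − 1.4 = 1.66 − 1.4 = 0.26.
Reliability = 0.26 / 0.6 = 0.433.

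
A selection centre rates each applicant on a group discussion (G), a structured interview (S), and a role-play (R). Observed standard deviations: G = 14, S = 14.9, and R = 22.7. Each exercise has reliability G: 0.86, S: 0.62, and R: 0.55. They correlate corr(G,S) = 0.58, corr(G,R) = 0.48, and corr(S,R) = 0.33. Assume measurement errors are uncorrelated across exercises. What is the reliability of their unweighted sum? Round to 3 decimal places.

0.798

Var(G+S+R) = 14² + 14.9² + 22.7² + 2·[14·14.9·0.58 + 14·22.7·0.48 + 14.9·22.7·0.33] = 933.3 + 770.296 = 1703.6.
Because errors are independent across components, Cov(Tᵢ,Tⱼ) = Cov(Xᵢ,Xⱼ); the off-diagonal part of the true-score variance is the same as above.
True-score variance = [14²·0.86 + 14.9²·0.62 + 22.7²·0.55] + 770.296 = 589.616 + 770.296 = 1359.91.
Reliability = 1359.91 / 1703.6 = 0.798.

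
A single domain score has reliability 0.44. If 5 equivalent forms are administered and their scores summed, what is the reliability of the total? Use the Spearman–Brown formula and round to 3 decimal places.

0.797

ρ_k = kρ / (1 + (k−1)ρ) = 5·0.44 / (1 + 4·0.44) = 2.200 / 2.760 = 0.797.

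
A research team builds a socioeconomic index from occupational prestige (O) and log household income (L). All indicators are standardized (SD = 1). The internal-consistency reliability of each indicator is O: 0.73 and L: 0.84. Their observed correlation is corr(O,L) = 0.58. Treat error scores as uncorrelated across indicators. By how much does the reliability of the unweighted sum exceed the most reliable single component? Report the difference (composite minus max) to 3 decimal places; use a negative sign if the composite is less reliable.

0.024

Var(sum) = 2 + 1.16 = 3.16; true-score variance = 1.57 + 1.16 = 2.73; composite reliability = 0.8639.
Max component reliability = 0.8400.
Difference = 0.8639 − 0.8400 = 0.024.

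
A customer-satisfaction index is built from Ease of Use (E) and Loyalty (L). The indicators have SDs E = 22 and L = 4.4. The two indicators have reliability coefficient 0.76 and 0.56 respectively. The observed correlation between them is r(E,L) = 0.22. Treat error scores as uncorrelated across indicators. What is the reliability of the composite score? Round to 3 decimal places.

Var(E+L) = 22² + 4.4² + 2·[22·4.4·0.22] = 503.36 + 42.592 = 545.952.
With uncorrelated errors the cross-covariances are all true-score covariance, so they carry over unchanged; only the diagonal terms shrink to ρᵢσᵢ².
True-score variance = [22²·0.76 + 4.4²·0.56] + 42.592 = 378.682 + 42.592 = 421.274.
Reliability = 421.274 / 545.952 = 0.772.

0.772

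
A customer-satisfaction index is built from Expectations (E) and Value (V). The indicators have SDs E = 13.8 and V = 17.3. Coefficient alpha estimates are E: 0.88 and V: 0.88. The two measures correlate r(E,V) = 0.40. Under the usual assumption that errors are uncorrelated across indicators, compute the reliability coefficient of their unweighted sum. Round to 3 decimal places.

Var(E+V) = 13.8² + 17.3² + 2·[13.8·17.3·0.40] = 489.73 + 190.992 = 680.722.
Under uncorrelated errors the observed covariances equal the true-score covariances, so only the own-variance terms attenuate.
True-score variance = [13.8²·0.88 + 17.3²·0.88] + 190.992 = 430.962 + 190.992 = 621.954.
Reliability = 621.954 / 680.722 = 0.914.

0.914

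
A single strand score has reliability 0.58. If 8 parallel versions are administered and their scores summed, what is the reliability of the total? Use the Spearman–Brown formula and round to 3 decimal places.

0.917

ρ_k = kρ / (1 + (k−1)ρ) = 8·0.58 / (1 + 7·0.58) = 4.640 / 5.060 = 0.917.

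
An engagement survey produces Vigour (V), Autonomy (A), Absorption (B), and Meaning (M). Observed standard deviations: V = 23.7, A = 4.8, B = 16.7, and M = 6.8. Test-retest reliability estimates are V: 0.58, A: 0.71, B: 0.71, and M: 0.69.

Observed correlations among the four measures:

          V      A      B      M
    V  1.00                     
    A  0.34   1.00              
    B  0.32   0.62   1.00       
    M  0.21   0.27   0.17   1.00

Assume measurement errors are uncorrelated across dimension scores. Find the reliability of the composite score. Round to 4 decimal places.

0.7692

Var(V+A+B+M) = 23.7² + 4.8² + 16.7² + 6.8² + 2·[23.7·4.8·0.34 + 23.7·16.7·0.32 + 23.7·6.8·0.21 + 4.8·16.7·0.62 + 4.8·6.8·0.27 + 16.7·6.8·0.17] = 909.86 + 553.984 = 1463.84.
Under uncorrelated errors the observed covariances equal the true-score covariances, so only the own-variance terms attenuate.
True-score variance = [23.7²·0.58 + 4.8²·0.71 + 16.7²·0.71 + 6.8²·0.69] + 553.984 = 572.056 + 553.984 = 1126.04.
Reliability = 1126.04 / 1463.84 = 0.7692.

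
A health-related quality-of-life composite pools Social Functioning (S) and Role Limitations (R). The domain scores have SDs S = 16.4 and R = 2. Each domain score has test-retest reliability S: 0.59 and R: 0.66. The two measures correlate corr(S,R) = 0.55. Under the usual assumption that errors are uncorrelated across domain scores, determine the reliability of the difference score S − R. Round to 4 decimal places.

Var(S−R) = 16.4² + 2² − 2·16.4·2·0.55 = 272.96 − 36.08 = 236.88.
Because errors are independent across components, Cov(Tᵢ,Tⱼ) = Cov(Xᵢ,Xⱼ); the off-diagonal part of the true-score variance is the same as above.
True-score variance = [16.4²·0.59 + 2²·0.66] − 36.08 = 161.326 − 36.08 = 125.246.
Reliability = 125.246 / 236.88 = 0.5287.

0.5287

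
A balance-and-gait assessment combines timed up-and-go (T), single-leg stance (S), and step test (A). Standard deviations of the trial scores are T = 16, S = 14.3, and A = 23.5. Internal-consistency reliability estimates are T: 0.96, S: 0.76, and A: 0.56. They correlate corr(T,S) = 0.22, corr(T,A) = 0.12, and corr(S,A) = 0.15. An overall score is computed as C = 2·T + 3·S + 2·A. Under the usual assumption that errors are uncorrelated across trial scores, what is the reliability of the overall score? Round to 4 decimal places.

Var(C) = 2²·16² + 3²·14.3² + 2²·23.5² + 2·[6·16·14.3·0.22 + 4·16·23.5·0.12 + 6·14.3·23.5·0.15] = 5073.41 + 1569.88 = 6643.29.
Under uncorrelated errors the observed covariances equal the true-score covariances, so only the own-variance terms attenuate.
True-score variance = [2²·16²·0.96 + 3²·14.3²·0.76 + 2²·23.5²·0.56] + 1569.88 = 3618.79 + 1569.88 = 5188.67.
Reliability = 5188.67 / 6643.29 = 0.7810.

0.7810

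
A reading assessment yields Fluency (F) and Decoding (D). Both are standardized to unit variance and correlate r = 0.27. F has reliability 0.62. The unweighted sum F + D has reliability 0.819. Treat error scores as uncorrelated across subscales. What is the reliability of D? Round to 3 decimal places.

Var(F+D) = 2 + 2·0.27 = 2.540.
True-score variance = ρ_F + ρ_D + 2·0.27, so 0.819 = (0.62 + ρ_D + 0.54) / 2.540.
ρ_D = 0.819·2.540 − 0.62 − 0.54 = 0.920.

0.920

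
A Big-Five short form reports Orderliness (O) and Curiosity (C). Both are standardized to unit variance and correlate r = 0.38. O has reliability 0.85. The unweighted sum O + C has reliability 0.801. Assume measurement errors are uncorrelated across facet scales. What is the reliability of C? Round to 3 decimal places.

Var(O+C) = 2 + 2·0.38 = 2.760.
True-score variance = ρ_O + ρ_C + 2·0.38, so 0.801 = (0.85 + ρ_C + 0.76) / 2.760.
ρ_C = 0.801·2.760 − 0.85 − 0.76 = 0.601.

0.601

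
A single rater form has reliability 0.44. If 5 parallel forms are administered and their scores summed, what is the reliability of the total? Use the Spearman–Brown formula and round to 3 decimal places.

0.797

ρ_k = kρ / (1 + (k−1)ρ) = 5·0.44 / (1 + 4·0.44) = 2.200 / 2.760 = 0.797.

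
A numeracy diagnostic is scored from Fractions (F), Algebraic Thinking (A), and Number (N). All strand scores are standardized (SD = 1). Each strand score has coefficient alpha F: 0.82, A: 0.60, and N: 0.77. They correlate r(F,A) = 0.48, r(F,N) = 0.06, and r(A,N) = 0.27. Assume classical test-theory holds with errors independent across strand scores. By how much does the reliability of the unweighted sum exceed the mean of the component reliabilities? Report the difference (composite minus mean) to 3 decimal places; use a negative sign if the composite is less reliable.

Var(sum) = 3 + 1.62 = 4.62; true-score variance = 2.19 + 1.62 = 3.81; composite reliability = 0.8247.
Mean component reliability = 0.7300.
Difference = 0.8247 − 0.7300 = 0.095.

0.095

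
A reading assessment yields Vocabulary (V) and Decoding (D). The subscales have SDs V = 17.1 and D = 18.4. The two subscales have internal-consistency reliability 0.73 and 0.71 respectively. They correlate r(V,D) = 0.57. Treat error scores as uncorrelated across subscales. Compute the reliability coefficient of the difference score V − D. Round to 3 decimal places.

0.349

Var(V−D) = 17.1² + 18.4² − 2·17.1·18.4·0.57 = 630.97 − 358.69 = 272.28.
Because errors are independent across components, Cov(Tᵢ,Tⱼ) = Cov(Xᵢ,Xⱼ); the off-diagonal part of the true-score variance is the same as above.
True-score variance = [17.1²·0.73 + 18.4²·0.71] − 358.69 = 453.837 − 358.69 = 95.1473.
Reliability = 95.1473 / 272.28 = 0.349.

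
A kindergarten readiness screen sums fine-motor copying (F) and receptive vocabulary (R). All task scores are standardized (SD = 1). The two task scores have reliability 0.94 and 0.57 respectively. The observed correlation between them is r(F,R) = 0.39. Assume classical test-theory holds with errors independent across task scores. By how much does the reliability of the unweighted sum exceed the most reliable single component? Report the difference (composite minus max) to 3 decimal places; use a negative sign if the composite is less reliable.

-0.116

Var(sum) = 2 + 0.78 = 2.78; true-score variance = 1.51 + 0.78 = 2.29; composite reliability = 0.8237.
Max component reliability = 0.9400.
Difference = 0.8237 − 0.9400 = -0.116.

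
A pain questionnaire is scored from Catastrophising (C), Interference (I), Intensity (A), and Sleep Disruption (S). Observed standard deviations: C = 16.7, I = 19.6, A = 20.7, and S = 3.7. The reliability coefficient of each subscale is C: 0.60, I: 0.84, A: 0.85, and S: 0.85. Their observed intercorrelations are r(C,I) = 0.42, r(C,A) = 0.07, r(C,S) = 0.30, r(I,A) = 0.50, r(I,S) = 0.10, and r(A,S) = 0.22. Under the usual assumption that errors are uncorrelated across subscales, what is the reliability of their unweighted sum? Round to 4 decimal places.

Var(C+I+A+S) = 16.7² + 19.6² + 20.7² + 3.7² + 2·[16.7·19.6·0.42 + 16.7·20.7·0.07 + 16.7·3.7·0.30 + 19.6·20.7·0.50 + 19.6·3.7·0.10 + 20.7·3.7·0.22] = 1105.23 + 814.343 = 1919.57.
With uncorrelated errors the cross-covariances are all true-score covariance, so they carry over unchanged; only the diagonal terms shrink to ρᵢσᵢ².
True-score variance = [16.7²·0.60 + 19.6²·0.84 + 20.7²·0.85 + 3.7²·0.85] + 814.343 = 865.881 + 814.343 = 1680.22.
Reliability = 1680.22 / 1919.57 = 0.8753.

0.8753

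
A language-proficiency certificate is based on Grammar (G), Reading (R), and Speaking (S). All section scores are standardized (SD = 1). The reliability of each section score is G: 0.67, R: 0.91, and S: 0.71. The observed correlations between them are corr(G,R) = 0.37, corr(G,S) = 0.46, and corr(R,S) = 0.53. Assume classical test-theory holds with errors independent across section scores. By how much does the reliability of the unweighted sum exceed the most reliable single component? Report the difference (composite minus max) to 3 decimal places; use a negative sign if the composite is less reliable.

-0.034

Var(sum) = 3 + 2.72 = 5.72; true-score variance = 2.29 + 2.72 = 5.01; composite reliability = 0.8759.
Max component reliability = 0.9100.
Difference = 0.8759 − 0.9100 = -0.034.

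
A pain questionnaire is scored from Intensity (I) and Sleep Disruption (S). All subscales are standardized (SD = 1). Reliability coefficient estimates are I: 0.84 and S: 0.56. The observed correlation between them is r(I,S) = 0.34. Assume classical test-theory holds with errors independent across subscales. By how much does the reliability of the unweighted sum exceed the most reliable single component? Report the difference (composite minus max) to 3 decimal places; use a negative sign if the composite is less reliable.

-0.064

Var(sum) = 2 + 0.68 = 2.68; true-score variance = 1.4 + 0.68 = 2.08; composite reliability = 0.7761.
Max component reliability = 0.8400.
Difference = 0.7761 − 0.8400 = -0.064.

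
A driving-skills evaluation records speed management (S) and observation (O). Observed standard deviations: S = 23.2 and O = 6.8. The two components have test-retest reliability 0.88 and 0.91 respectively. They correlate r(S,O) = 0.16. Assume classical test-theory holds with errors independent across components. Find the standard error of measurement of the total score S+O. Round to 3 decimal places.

Var(total) = 584.48 + 50.4832 = 634.963.
True-score variance = 515.73 + 50.4832 = 566.213, so reliability = 0.8917.
Error variance = 634.963 − 566.213 = 68.7504; SEM = √68.7504 = 8.292.

8.292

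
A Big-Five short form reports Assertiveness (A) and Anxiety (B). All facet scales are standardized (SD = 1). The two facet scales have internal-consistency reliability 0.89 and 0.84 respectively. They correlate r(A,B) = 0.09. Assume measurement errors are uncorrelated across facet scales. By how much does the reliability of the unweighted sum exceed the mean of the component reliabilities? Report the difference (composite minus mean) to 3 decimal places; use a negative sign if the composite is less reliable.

Var(sum) = 2 + 0.18 = 2.18; true-score variance = 1.73 + 0.18 = 1.91; composite reliability = 0.8761.
Mean component reliability = 0.8650.
Difference = 0.8761 − 0.8650 = 0.011.

0.011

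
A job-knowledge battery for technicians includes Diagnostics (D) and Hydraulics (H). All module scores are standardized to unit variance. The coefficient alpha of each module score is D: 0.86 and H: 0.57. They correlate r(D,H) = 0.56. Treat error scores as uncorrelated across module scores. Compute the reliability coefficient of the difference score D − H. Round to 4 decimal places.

0.3523

Var(D−H) = 1 + 1 − 2·0.56 = 2 − 1.12 = 0.88.
Under uncorrelated errors the observed covariances equal the true-score covariances, so only the own-variance terms attenuate.
True-score variance = [0.86 + 0.57] − 1.12 = 1.43 − 1.12 = 0.31.
Reliability = 0.31 / 0.88 = 0.3523.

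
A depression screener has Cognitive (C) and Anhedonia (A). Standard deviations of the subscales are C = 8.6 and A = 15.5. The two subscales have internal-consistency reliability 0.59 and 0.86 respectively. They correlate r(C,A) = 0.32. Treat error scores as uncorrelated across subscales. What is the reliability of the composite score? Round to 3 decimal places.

0.840

Var(C+A) = 8.6² + 15.5² + 2·[8.6·15.5·0.32] = 314.21 + 85.312 = 399.522.
Because errors are independent across components, Cov(Tᵢ,Tⱼ) = Cov(Xᵢ,Xⱼ); the off-diagonal part of the true-score variance is the same as above.
True-score variance = [8.6²·0.59 + 15.5²·0.86] + 85.312 = 250.251 + 85.312 = 335.563.
Reliability = 335.563 / 399.522 = 0.840.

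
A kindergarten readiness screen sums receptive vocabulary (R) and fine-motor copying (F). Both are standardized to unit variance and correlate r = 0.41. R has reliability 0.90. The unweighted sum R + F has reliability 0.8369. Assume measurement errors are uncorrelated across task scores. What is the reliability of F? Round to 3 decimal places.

Var(R+F) = 2 + 2·0.41 = 2.820.
True-score variance = ρ_R + ρ_F + 2·0.41, so 0.8369 = (0.90 + ρ_F + 0.82) / 2.820.
ρ_F = 0.8369·2.820 − 0.90 − 0.82 = 0.640.

0.640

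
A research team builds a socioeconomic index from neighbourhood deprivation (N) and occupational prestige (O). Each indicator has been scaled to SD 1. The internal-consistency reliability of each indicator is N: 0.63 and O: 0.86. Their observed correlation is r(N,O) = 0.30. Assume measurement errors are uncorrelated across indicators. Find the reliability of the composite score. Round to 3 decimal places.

0.804

Var(N+O) = 2 + 2·[0.30] = 2 + 0.6 = 2.6.
Under uncorrelated errors the observed covariances equal the true-score covariances, so only the own-variance terms attenuate.
True-score variance = [0.63 + 0.86] + 0.6 = 1.49 + 0.6 = 2.09.
Reliability = 2.09 / 2.6 = 0.804.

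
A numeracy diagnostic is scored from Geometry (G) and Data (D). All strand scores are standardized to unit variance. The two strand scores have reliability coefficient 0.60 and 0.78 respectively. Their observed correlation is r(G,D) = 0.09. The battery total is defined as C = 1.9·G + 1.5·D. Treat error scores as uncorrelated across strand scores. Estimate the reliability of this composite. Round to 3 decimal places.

Var(C) = 1.9² + 1.5² + 2·[2.85·0.09] = 5.86 + 0.513 = 6.373.
Under uncorrelated errors the observed covariances equal the true-score covariances, so only the own-variance terms attenuate.
True-score variance = [1.9²·0.60 + 1.5²·0.78] + 0.513 = 3.921 + 0.513 = 4.434.
Reliability = 4.434 / 6.373 = 0.696.

0.696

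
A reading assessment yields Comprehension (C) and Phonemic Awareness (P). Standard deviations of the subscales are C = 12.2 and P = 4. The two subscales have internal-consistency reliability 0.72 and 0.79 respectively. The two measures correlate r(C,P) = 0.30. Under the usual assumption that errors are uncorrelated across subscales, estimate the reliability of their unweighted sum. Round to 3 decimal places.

Var(C+P) = 12.2² + 4² + 2·[12.2·4·0.30] = 164.84 + 29.28 = 194.12.
Under uncorrelated errors the observed covariances equal the true-score covariances, so only the own-variance terms attenuate.
True-score variance = [12.2²·0.72 + 4²·0.79] + 29.28 = 119.805 + 29.28 = 149.085.
Reliability = 149.085 / 194.12 = 0.768.

0.768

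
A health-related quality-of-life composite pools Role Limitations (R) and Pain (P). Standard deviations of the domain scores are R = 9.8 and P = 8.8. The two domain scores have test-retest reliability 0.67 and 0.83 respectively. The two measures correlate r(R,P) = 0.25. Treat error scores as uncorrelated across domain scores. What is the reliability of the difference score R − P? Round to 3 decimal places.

Var(R−P) = 9.8² + 8.8² − 2·9.8·8.8·0.25 = 173.48 − 43.12 = 130.36.
Under uncorrelated errors the observed covariances equal the true-score covariances, so only the own-variance terms attenuate.
True-score variance = [9.8²·0.67 + 8.8²·0.83] − 43.12 = 128.622 − 43.12 = 85.502.
Reliability = 85.502 / 130.36 = 0.656.

0.656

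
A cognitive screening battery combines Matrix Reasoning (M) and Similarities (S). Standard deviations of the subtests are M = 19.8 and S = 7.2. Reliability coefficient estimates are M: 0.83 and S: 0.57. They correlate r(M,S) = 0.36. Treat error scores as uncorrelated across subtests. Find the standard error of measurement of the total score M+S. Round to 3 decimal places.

9.431

Var(total) = 443.88 + 102.643 = 546.523.
True-score variance = 354.942 + 102.643 = 457.585, so reliability = 0.8373.
Error variance = 546.523 − 457.585 = 88.938; SEM = √88.938 = 9.431.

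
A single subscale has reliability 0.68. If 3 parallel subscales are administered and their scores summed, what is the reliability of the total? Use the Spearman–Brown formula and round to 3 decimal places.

0.864

ρ_k = kρ / (1 + (k−1)ρ) = 3·0.68 / (1 + 2·0.68) = 2.040 / 2.360 = 0.864.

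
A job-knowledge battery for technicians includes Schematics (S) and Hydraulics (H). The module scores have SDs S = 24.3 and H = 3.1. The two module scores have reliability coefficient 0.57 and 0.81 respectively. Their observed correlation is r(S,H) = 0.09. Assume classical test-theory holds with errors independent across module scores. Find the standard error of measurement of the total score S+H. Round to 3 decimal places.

15.992

Var(total) = 600.1 + 13.5594 = 613.659.
True-score variance = 344.363 + 13.5594 = 357.923, so reliability = 0.5833.
Error variance = 613.659 − 357.923 = 255.737; SEM = √255.737 = 15.992.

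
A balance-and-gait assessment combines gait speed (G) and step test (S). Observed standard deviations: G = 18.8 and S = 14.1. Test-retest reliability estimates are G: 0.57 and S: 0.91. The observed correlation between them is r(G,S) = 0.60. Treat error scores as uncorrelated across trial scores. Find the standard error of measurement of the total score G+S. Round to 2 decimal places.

13.03

Var(total) = 552.25 + 318.096 = 870.346.
True-score variance = 382.378 + 318.096 = 700.474, so reliability = 0.8048.
Error variance = 870.346 − 700.474 = 169.872; SEM = √169.872 = 13.03.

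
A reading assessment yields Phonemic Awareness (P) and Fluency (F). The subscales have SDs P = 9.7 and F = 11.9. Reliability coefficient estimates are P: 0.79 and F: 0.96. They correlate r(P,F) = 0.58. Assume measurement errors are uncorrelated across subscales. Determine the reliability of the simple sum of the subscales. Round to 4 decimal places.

Var(P+F) = 9.7² + 11.9² + 2·[9.7·11.9·0.58] = 235.7 + 133.899 = 369.599.
With uncorrelated errors the cross-covariances are all true-score covariance, so they carry over unchanged; only the diagonal terms shrink to ρᵢσᵢ².
True-score variance = [9.7²·0.79 + 11.9²·0.96] + 133.899 = 210.277 + 133.899 = 344.175.
Reliability = 344.175 / 369.599 = 0.9312.

0.9312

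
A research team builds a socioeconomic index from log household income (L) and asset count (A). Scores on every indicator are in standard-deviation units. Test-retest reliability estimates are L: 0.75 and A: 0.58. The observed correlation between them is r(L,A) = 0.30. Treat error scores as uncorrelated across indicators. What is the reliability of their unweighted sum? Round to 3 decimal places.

Var(L+A) = 2 + 2·[0.30] = 2 + 0.6 = 2.6.
Under uncorrelated errors the observed covariances equal the true-score covariances, so only the own-variance terms attenuate.
True-score variance = [0.75 + 0.58] + 0.6 = 1.33 + 0.6 = 1.93.
Reliability = 1.93 / 2.6 = 0.742.

0.742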